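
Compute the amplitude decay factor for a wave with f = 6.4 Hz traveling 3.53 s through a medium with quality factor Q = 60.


pi*f*t/Q = pi*6.4*3.53/60 = 1.182914
A/A0 = exp(-1.182914) = 0.306385

0.306385


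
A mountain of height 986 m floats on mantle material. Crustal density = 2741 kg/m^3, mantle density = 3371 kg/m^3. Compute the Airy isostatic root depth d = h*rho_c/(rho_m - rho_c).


rho_m - rho_c = 3371 - 2741 = 630
d = 986 * 2741 / 630
= 2702626 / 630
= 4289.88 m

4289.88


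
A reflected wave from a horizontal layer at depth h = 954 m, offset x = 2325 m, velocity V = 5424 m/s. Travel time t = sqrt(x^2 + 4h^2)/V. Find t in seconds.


x^2 + 4h^2 = 2325^2 + 4*954^2 = 5405625 + 3640464 = 9046089
sqrt(9046089) = 3007.6717
t = 3007.6717 / 5424 = 0.5545 s

0.5545


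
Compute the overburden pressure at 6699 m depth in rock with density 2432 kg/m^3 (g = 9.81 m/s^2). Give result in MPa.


P = rho * g * z / 1e6
= 2432 * 9.81 * 6699 / 1e6
= 159824206.08 / 1e6
= 159.8242 MPa

159.8242


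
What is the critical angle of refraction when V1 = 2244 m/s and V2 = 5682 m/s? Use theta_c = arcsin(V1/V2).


V1/V2 = 2244/5682 = 0.394931
theta_c = arcsin(0.394931) = 23.2617 degrees

23.2617


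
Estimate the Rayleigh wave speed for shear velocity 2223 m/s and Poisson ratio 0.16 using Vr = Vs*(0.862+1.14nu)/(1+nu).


Numerator factor = 0.862 + 1.14*0.16 = 1.0444
Denominator = 1 + 0.16 = 1.16
Vr = 2223 * 1.0444 / 1.16 = 2001.47 m/s

2001.47


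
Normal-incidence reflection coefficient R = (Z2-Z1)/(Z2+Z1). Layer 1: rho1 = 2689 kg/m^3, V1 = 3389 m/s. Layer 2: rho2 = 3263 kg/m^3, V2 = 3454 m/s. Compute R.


Z1 = 2689 * 3389 = 9113021
Z2 = 3263 * 3454 = 11270402
R = (11270402 - 9113021) / (11270402 + 9113021) = 2157381 / 20383423 = 0.1058

0.1058


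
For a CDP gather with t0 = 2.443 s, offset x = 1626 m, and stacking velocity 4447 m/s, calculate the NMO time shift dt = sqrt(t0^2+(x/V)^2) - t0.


x/Vnmo = 1626/4447 = 0.36564
(x/Vnmo)^2 = 0.133692
t0^2 = 5.968249
sqrt(5.968249 + 0.133692) = 2.470211
dt = 2.470211 - 2.443 = 0.027211

0.027211


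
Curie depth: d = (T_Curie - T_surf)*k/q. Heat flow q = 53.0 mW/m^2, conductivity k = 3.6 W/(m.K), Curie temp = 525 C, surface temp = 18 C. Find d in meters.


T_Curie - T_surf = 525 - 18 = 507 C
Convert q to W/m^2: 53.0 mW/m^2 = 0.053 W/m^2
d = 507 * 3.6 / 0.053 = 34437.74 m

34437.74


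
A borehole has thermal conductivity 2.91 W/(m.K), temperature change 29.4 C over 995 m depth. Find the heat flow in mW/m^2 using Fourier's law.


q = k * dT / dz * 1000
= 2.91 * 29.4 / 995 * 1000
= 0.085984 * 1000
= 85.9839 mW/m^2

85.9839


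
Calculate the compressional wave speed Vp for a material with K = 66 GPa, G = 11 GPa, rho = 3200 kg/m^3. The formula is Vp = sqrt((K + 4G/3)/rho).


First compute the effective modulus:
K + 4G/3 = 66e9 + 4*11e9/3 = 80666666666.67 Pa
Then divide by density:
80666666666.67 / 3200 = 25208333.3333 Pa/(kg/m^3)
Take the square root:
Vp = sqrt(25208333.3333) = 5020.79 m/s

5020.79


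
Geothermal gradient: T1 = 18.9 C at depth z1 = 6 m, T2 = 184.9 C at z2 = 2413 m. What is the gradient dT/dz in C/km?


dT = 184.9 - 18.9 = 166.0 C
dz = 2413 - 6 = 2407 m
gradient = dT/dz * 1000 = 166.0/2407 * 1000 = 68.9655 C/km

68.9655


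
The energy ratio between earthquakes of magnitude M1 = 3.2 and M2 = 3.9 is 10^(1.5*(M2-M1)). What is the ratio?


M2 - M1 = 3.9 - 3.2 = 0.7
1.5 * 0.7 = 1.05
ratio = 10^1.05 = 11.22

11.22


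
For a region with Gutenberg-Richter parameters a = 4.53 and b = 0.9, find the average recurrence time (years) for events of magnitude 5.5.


log10(N) = 4.53 - 0.9*5.5 = -0.42
N = 10^-0.42 = 0.380189
T = 1/N = 1/0.380189 = 2.6303 years

2.6303


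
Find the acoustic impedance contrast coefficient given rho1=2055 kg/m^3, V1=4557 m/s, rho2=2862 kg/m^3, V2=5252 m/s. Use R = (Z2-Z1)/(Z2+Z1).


Z1 = 2055 * 4557 = 9364635
Z2 = 2862 * 5252 = 15031224
R = (15031224 - 9364635) / (15031224 + 9364635) = 5666589 / 24395859 = 0.2323

0.2323


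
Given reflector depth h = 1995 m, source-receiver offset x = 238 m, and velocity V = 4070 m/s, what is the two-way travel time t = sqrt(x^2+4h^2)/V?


x^2 + 4h^2 = 238^2 + 4*1995^2 = 56644 + 15920100 = 15976744
sqrt(15976744) = 3997.0919
t = 3997.0919 / 4070 = 0.9821 s

0.9821


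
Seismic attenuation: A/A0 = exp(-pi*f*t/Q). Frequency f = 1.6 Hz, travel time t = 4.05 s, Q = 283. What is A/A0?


pi*f*t/Q = pi*1.6*4.05/283 = 0.071935
A/A0 = exp(-0.071935) = 0.930592

0.930592


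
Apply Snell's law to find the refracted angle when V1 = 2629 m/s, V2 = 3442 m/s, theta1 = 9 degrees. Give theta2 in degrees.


sin(theta1) = sin(9 deg) = 0.156434
sin(theta2) = V2/V1 * sin(theta1) = 3442/2629 * 0.156434 = 0.204811
theta2 = arcsin(0.204811) = 11.8184 degrees

11.8184


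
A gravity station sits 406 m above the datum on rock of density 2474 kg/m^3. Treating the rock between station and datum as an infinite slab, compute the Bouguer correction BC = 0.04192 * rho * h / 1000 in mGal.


BC = 0.04192 * rho * h / 1000
= 0.04192 * 2474 * 406 / 1000
= 42.1063 mGal

42.1063


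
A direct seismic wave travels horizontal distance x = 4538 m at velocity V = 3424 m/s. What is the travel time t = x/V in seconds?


t = x / V
= 4538 / 3424
= 1.3254 s

1.3254


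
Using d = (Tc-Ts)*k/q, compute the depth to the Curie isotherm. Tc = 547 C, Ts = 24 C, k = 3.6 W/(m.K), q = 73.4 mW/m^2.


T_Curie - T_surf = 547 - 24 = 523 C
Convert q to W/m^2: 73.4 mW/m^2 = 0.0734 W/m^2
d = 523 * 3.6 / 0.0734 = 25651.23 m

25651.23


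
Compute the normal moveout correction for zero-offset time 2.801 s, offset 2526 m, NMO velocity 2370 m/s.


x/Vnmo = 2526/2370 = 1.065823
(x/Vnmo)^2 = 1.135978
t0^2 = 7.845601
sqrt(7.845601 + 1.135978) = 2.996928
dt = 2.996928 - 2.801 = 0.195928

0.195928


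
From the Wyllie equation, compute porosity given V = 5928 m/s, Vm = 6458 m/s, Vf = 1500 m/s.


1/V - 1/Vm = 1/5928 - 1/6458 = 1.384e-05
1/Vf - 1/Vm = 1/1500 - 1/6458 = 0.00051182
phi = 1.384e-05 / 0.00051182 = 0.027

0.027


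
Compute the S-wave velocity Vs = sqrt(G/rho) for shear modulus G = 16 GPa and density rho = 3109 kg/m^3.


Convert G to Pa: G = 16e9 Pa
Compute G/rho = 16e9 / 3109 = 5146349.3085
Vs = sqrt(5146349.3085) = 2268.56 m/s

2268.56


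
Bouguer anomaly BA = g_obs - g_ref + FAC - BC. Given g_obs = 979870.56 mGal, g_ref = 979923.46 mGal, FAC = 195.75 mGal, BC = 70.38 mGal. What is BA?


BA = g_obs - g_ref + FAC - BC
= 979870.56 - 979923.46 + 195.75 - 70.38
= 72.47 mGal

72.47


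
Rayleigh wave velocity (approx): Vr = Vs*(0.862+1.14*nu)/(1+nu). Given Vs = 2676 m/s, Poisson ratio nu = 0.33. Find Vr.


Numerator factor = 0.862 + 1.14*0.33 = 1.2382
Denominator = 1 + 0.33 = 1.33
Vr = 2676 * 1.2382 / 1.33 = 2491.3 m/s

2491.3


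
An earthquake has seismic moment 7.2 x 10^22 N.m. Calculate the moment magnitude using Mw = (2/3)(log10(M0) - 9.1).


log10(M0) = log10(7.2 x 10^22) = 22.8573
Mw = 2/3 * (22.8573 - 9.1)
= 2/3 * 13.7573
= 9.17

9.17


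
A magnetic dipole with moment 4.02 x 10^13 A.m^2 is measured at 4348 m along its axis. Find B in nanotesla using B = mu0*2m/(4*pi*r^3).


m = 4.02 x 10^13 = 40200000000000 A.m^2
2m = 80400000000000 A.m^2
r^3 = 4348^3 = 82199392192
B = (4pi*10^-7) * 80400000000000 / (4*pi * 82199392192) * 1e9
= 101033619.739448 / 1032948026559.73 * 1e9
= 97810.9422 nT

97810.9422


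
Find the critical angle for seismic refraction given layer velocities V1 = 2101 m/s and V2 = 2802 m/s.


V1/V2 = 2101/2802 = 0.749822
theta_c = arcsin(0.749822) = 48.5749 degrees

48.5749


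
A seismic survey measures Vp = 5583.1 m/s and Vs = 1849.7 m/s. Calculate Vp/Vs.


Vp/Vs = 5583.1 / 1849.7
= 3.0184

3.0184


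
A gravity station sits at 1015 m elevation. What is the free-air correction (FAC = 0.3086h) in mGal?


FAC = 0.3086 * h
= 0.3086 * 1015
= 313.229 mGal

313.229


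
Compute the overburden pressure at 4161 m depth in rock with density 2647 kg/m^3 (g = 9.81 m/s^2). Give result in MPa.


P = rho * g * z / 1e6
= 2647 * 9.81 * 4161 / 1e6
= 108048978.27 / 1e6
= 108.049 MPa

108.049


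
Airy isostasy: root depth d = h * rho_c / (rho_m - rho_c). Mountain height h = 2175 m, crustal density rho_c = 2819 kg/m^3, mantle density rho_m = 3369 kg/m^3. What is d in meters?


rho_m - rho_c = 3369 - 2819 = 550
d = 2175 * 2819 / 550
= 6131325 / 550
= 11147.86 m

11147.86


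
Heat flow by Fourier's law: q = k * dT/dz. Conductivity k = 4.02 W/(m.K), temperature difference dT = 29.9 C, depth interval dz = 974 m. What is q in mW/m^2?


q = k * dT / dz * 1000
= 4.02 * 29.9 / 974 * 1000
= 0.123407 * 1000
= 123.4066 mW/m^2

123.4066


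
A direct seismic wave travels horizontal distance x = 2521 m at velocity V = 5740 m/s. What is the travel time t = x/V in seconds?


t = x / V
= 2521 / 5740
= 0.4392 s

0.4392


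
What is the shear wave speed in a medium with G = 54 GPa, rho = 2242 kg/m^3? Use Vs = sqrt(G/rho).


Convert G to Pa: G = 54e9 Pa
Compute G/rho = 54e9 / 2242 = 24085637.8234
Vs = sqrt(24085637.8234) = 4907.71 m/s

4907.71


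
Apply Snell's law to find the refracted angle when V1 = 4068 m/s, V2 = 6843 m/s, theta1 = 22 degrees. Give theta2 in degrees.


sin(theta1) = sin(22 deg) = 0.374607
sin(theta2) = V2/V1 * sin(theta1) = 6843/4068 * 0.374607 = 0.630146
theta2 = arcsin(0.630146) = 39.0609 degrees

39.0609


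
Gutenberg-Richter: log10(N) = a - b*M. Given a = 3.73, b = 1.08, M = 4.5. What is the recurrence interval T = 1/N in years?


log10(N) = 3.73 - 1.08*4.5 = -1.13
N = 10^-1.13 = 0.074131
T = 1/N = 1/0.074131 = 13.4896 years

13.4896


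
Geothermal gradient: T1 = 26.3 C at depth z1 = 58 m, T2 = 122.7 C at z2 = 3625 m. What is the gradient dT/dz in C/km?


dT = 122.7 - 26.3 = 96.4 C
dz = 3625 - 58 = 3567 m
gradient = dT/dz * 1000 = 96.4/3567 * 1000 = 27.0255 C/km

27.0255


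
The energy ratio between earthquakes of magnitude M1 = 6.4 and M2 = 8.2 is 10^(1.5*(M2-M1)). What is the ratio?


M2 - M1 = 8.2 - 6.4 = 1.8
1.5 * 1.8 = 2.7
ratio = 10^2.7 = 501.19

501.19


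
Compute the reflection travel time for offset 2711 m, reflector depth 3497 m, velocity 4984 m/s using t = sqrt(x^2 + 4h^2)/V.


x^2 + 4h^2 = 2711^2 + 4*3497^2 = 7349521 + 48916036 = 56265557
sqrt(56265557) = 7501.0371
t = 7501.0371 / 4984 = 1.505 s

1.505


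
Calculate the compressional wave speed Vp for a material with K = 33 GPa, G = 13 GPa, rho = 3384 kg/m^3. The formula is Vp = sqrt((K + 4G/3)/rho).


First compute the effective modulus:
K + 4G/3 = 33e9 + 4*13e9/3 = 50333333333.33 Pa
Then divide by density:
50333333333.33 / 3384 = 14873916.4697 Pa/(kg/m^3)
Take the square root:
Vp = sqrt(14873916.4697) = 3856.67 m/s

3856.67


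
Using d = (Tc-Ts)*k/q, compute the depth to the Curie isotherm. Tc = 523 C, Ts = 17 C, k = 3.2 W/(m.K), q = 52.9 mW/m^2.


T_Curie - T_surf = 523 - 17 = 506 C
Convert q to W/m^2: 52.9 mW/m^2 = 0.0529 W/m^2
d = 506 * 3.2 / 0.0529 = 30608.7 m

30608.7


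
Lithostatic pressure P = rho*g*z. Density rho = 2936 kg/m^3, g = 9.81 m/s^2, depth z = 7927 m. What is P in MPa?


P = rho * g * z / 1e6
= 2936 * 9.81 * 7927 / 1e6
= 228314722.32 / 1e6
= 228.3147 MPa

228.3147


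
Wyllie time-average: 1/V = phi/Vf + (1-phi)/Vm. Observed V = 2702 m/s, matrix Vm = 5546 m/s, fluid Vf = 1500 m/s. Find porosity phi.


1/V - 1/Vm = 1/2702 - 1/5546 = 0.00018979
1/Vf - 1/Vm = 1/1500 - 1/5546 = 0.00048636
phi = 0.00018979 / 0.00048636 = 0.3902

0.3902


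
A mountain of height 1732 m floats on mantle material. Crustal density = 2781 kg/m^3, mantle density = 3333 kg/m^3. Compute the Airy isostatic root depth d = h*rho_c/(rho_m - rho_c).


rho_m - rho_c = 3333 - 2781 = 552
d = 1732 * 2781 / 552
= 4816692 / 552
= 8725.89 m

8725.89


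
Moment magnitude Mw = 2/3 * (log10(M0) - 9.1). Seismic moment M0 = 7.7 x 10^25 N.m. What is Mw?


log10(M0) = log10(7.7 x 10^25) = 25.8865
Mw = 2/3 * (25.8865 - 9.1)
= 2/3 * 16.7865
= 11.19

11.19


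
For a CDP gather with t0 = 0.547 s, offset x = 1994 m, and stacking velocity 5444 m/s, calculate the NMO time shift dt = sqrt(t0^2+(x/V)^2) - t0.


x/Vnmo = 1994/5444 = 0.366275
(x/Vnmo)^2 = 0.134157
t0^2 = 0.299209
sqrt(0.299209 + 0.134157) = 0.658306
dt = 0.658306 - 0.547 = 0.111306

0.111306


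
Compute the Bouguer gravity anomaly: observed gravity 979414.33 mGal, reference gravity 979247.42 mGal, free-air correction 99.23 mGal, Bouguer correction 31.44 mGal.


BA = g_obs - g_ref + FAC - BC
= 979414.33 - 979247.42 + 99.23 - 31.44
= 234.7 mGal

234.7


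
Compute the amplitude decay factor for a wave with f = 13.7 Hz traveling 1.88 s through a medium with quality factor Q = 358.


pi*f*t/Q = pi*13.7*1.88/358 = 0.226019
A/A0 = exp(-0.226019) = 0.797703

0.797703


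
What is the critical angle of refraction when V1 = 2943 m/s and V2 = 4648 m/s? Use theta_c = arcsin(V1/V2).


V1/V2 = 2943/4648 = 0.633176
theta_c = arcsin(0.633176) = 39.2848 degrees

39.2848


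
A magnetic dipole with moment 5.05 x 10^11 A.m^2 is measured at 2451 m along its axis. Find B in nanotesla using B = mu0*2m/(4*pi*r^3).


m = 5.05 x 10^11 = 505000000000 A.m^2
2m = 1010000000000 A.m^2
r^3 = 2451^3 = 14724139851
B = (4pi*10^-7) * 1010000000000 / (4*pi * 14724139851) * 1e9
= 1269203.43205 / 185028998345.32 * 1e9
= 6859.4839 nT

6859.4839


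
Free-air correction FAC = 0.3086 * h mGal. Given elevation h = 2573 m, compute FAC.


FAC = 0.3086 * h
= 0.3086 * 2573
= 794.0278 mGal

794.0278


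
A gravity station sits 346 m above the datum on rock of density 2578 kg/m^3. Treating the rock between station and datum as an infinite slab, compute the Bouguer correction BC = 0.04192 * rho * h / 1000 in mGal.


BC = 0.04192 * rho * h / 1000
= 0.04192 * 2578 * 346 / 1000
= 37.3921 mGal

37.3921


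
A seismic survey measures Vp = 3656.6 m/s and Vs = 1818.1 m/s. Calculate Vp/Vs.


Vp/Vs = 3656.6 / 1818.1
= 2.0112

2.0112


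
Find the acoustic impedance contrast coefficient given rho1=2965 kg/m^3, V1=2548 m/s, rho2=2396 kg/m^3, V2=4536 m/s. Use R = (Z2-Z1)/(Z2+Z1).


Z1 = 2965 * 2548 = 7554820
Z2 = 2396 * 4536 = 10868256
R = (10868256 - 7554820) / (10868256 + 7554820) = 3313436 / 18423076 = 0.1799

0.1799


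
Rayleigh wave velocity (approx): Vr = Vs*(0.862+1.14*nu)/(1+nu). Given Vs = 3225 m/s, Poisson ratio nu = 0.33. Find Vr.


Numerator factor = 0.862 + 1.14*0.33 = 1.2382
Denominator = 1 + 0.33 = 1.33
Vr = 3225 * 1.2382 / 1.33 = 3002.4 m/s

3002.4


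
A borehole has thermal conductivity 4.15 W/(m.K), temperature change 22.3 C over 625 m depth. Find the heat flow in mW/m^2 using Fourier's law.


q = k * dT / dz * 1000
= 4.15 * 22.3 / 625 * 1000
= 0.148072 * 1000
= 148.072 mW/m^2

148.072


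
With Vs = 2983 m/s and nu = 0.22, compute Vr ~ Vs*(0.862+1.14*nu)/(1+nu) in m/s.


Numerator factor = 0.862 + 1.14*0.22 = 1.1128
Denominator = 1 + 0.22 = 1.22
Vr = 2983 * 1.1128 / 1.22 = 2720.89 m/s

2720.89


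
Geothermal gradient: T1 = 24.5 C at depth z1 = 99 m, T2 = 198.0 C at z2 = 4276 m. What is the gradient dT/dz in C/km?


dT = 198.0 - 24.5 = 173.5 C
dz = 4276 - 99 = 4177 m
gradient = dT/dz * 1000 = 173.5/4177 * 1000 = 41.537 C/km

41.537


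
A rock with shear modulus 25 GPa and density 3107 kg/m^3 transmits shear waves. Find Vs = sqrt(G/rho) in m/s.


Convert G to Pa: G = 25e9 Pa
Compute G/rho = 25e9 / 3107 = 8046346.9585
Vs = sqrt(8046346.9585) = 2836.61 m/s

2836.61


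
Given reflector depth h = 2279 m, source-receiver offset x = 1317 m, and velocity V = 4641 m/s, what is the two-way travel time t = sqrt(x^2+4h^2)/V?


x^2 + 4h^2 = 1317^2 + 4*2279^2 = 1734489 + 20775364 = 22509853
sqrt(22509853) = 4744.455
t = 4744.455 / 4641 = 1.0223 s

1.0223


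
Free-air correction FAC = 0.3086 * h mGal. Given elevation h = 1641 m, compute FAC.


FAC = 0.3086 * h
= 0.3086 * 1641
= 506.4126 mGal

506.4126


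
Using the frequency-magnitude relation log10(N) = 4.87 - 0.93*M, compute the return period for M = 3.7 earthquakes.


log10(N) = 4.87 - 0.93*3.7 = 1.429
N = 10^1.429 = 26.853444
T = 1/N = 1/26.853444 = 0.0372 years

0.0372


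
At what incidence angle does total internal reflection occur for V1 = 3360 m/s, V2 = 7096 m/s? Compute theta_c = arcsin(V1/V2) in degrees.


V1/V2 = 3360/7096 = 0.473506
theta_c = arcsin(0.473506) = 28.2621 degrees

28.2621


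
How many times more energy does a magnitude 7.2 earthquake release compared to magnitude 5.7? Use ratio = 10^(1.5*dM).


M2 - M1 = 7.2 - 5.7 = 1.5
1.5 * 1.5 = 2.25
ratio = 10^2.25 = 177.83

177.83


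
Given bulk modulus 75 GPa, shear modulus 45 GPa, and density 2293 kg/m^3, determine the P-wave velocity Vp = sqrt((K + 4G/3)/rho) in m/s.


First compute the effective modulus:
K + 4G/3 = 75e9 + 4*45e9/3 = 135000000000.0 Pa
Then divide by density:
135000000000.0 / 2293 = 58874836.4588 Pa/(kg/m^3)
Take the square root:
Vp = sqrt(58874836.4588) = 7672.99 m/s

7672.99


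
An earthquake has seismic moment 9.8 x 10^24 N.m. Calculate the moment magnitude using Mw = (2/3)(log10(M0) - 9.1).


log10(M0) = log10(9.8 x 10^24) = 24.9912
Mw = 2/3 * (24.9912 - 9.1)
= 2/3 * 15.8912
= 10.59

10.59


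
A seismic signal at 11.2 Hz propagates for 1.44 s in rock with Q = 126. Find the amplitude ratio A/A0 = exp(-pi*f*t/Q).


pi*f*t/Q = pi*11.2*1.44/126 = 0.402124
A/A0 = exp(-0.402124) = 0.668898

0.668898


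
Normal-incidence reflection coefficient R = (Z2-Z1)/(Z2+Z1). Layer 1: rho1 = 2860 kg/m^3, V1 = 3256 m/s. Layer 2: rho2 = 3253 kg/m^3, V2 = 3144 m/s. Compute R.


Z1 = 2860 * 3256 = 9312160
Z2 = 3253 * 3144 = 10227432
R = (10227432 - 9312160) / (10227432 + 9312160) = 915272 / 19539592 = 0.0468

0.0468


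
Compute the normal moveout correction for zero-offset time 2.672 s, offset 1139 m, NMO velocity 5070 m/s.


x/Vnmo = 1139/5070 = 0.224655
(x/Vnmo)^2 = 0.05047
t0^2 = 7.139584
sqrt(7.139584 + 0.05047) = 2.681428
dt = 2.681428 - 2.672 = 0.009428

0.009428


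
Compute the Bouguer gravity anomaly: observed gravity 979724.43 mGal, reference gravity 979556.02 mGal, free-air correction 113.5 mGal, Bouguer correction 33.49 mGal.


BA = g_obs - g_ref + FAC - BC
= 979724.43 - 979556.02 + 113.5 - 33.49
= 248.42 mGal

248.42


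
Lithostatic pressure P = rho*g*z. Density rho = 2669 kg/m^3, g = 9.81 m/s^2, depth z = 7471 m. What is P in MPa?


P = rho * g * z / 1e6
= 2669 * 9.81 * 7471 / 1e6
= 195612371.19 / 1e6
= 195.6124 MPa

195.6124


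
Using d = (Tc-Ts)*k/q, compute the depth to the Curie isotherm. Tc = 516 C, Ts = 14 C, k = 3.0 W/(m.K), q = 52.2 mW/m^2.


T_Curie - T_surf = 516 - 14 = 502 C
Convert q to W/m^2: 52.2 mW/m^2 = 0.0522 W/m^2
d = 502 * 3.0 / 0.0522 = 28850.57 m

28850.57


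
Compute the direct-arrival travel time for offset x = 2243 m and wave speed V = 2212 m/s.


t = x / V
= 2243 / 2212
= 1.014 s

1.014


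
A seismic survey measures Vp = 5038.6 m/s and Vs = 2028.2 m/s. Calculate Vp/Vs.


Vp/Vs = 5038.6 / 2028.2
= 2.4843

2.4843


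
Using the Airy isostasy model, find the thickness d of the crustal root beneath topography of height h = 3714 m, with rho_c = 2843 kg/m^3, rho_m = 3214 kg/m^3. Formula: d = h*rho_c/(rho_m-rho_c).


rho_m - rho_c = 3214 - 2843 = 371
d = 3714 * 2843 / 371
= 10558902 / 371
= 28460.65 m

28460.65


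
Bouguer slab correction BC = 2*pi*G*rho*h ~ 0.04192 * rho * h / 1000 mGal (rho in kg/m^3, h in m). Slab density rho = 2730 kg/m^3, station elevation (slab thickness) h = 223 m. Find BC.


BC = 0.04192 * rho * h / 1000
= 0.04192 * 2730 * 223 / 1000
= 25.5205 mGal

25.5205


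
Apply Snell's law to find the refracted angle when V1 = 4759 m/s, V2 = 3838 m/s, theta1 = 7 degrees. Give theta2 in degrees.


sin(theta1) = sin(7 deg) = 0.121869
sin(theta2) = V2/V1 * sin(theta1) = 3838/4759 * 0.121869 = 0.098284
theta2 = arcsin(0.098284) = 5.6404 degrees

5.6404


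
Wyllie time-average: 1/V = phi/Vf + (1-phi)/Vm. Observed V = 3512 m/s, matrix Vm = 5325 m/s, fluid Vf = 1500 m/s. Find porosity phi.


1/V - 1/Vm = 1/3512 - 1/5325 = 9.694e-05
1/Vf - 1/Vm = 1/1500 - 1/5325 = 0.00047887
phi = 9.694e-05 / 0.00047887 = 0.2024

0.2024


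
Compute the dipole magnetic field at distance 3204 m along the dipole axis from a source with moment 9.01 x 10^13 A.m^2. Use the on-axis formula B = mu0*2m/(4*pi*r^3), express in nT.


m = 9.01 x 10^13 = 90100000000000 A.m^2
2m = 180200000000000 A.m^2
r^3 = 3204^3 = 32891033664
B = (4pi*10^-7) * 180200000000000 / (4*pi * 32891033664) * 1e9
= 226445998.470752 / 413320918911.19 * 1e9
= 547869.6773 nT

547869.6773


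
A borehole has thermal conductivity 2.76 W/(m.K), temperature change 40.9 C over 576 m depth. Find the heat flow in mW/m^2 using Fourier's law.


q = k * dT / dz * 1000
= 2.76 * 40.9 / 576 * 1000
= 0.195979 * 1000
= 195.9792 mW/m^2

195.9792


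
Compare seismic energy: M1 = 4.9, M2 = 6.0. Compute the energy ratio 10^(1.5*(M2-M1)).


M2 - M1 = 6.0 - 4.9 = 1.1
1.5 * 1.1 = 1.65
ratio = 10^1.65 = 44.67

44.67


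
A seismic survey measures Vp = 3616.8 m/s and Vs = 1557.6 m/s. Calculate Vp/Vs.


Vp/Vs = 3616.8 / 1557.6
= 2.322

2.322


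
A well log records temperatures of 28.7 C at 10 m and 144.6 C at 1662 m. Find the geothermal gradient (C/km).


dT = 144.6 - 28.7 = 115.9 C
dz = 1662 - 10 = 1652 m
gradient = dT/dz * 1000 = 115.9/1652 * 1000 = 70.1574 C/km

70.1574


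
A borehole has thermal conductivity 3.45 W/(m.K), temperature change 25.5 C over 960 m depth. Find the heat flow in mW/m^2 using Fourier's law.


q = k * dT / dz * 1000
= 3.45 * 25.5 / 960 * 1000
= 0.091641 * 1000
= 91.6406 mW/m^2

91.6406


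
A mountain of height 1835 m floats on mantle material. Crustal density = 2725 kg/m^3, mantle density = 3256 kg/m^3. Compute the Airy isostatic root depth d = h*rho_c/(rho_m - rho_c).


rho_m - rho_c = 3256 - 2725 = 531
d = 1835 * 2725 / 531
= 5000375 / 531
= 9416.9 m

9416.9


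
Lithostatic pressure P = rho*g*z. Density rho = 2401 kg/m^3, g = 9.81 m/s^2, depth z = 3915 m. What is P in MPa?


P = rho * g * z / 1e6
= 2401 * 9.81 * 3915 / 1e6
= 92213166.15 / 1e6
= 92.2132 MPa

92.2132


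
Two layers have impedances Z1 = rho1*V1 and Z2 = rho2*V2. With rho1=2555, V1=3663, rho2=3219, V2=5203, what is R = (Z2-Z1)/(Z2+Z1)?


Z1 = 2555 * 3663 = 9358965
Z2 = 3219 * 5203 = 16748457
R = (16748457 - 9358965) / (16748457 + 9358965) = 7389492 / 26107422 = 0.283

0.283


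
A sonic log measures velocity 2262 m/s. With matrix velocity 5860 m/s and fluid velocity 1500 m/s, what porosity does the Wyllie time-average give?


1/V - 1/Vm = 1/2262 - 1/5860 = 0.00027144
1/Vf - 1/Vm = 1/1500 - 1/5860 = 0.00049602
phi = 0.00027144 / 0.00049602 = 0.5472

0.5472


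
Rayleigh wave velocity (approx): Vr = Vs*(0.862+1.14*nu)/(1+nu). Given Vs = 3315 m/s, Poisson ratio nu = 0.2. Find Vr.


Numerator factor = 0.862 + 1.14*0.2 = 1.09
Denominator = 1 + 0.2 = 1.2
Vr = 3315 * 1.09 / 1.2 = 3011.12 m/s

3011.12


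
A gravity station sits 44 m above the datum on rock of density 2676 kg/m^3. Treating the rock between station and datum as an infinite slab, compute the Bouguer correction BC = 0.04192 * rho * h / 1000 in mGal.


BC = 0.04192 * rho * h / 1000
= 0.04192 * 2676 * 44 / 1000
= 4.9358 mGal

4.9358


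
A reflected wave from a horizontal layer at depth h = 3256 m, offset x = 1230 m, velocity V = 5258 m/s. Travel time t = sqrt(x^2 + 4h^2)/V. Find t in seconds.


x^2 + 4h^2 = 1230^2 + 4*3256^2 = 1512900 + 42406144 = 43919044
sqrt(43919044) = 6627.1445
t = 6627.1445 / 5258 = 1.2604 s

1.2604


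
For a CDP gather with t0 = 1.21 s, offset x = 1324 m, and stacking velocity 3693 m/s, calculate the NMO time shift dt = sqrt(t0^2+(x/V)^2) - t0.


x/Vnmo = 1324/3693 = 0.358516
(x/Vnmo)^2 = 0.128534
t0^2 = 1.4641
sqrt(1.4641 + 0.128534) = 1.261996
dt = 1.261996 - 1.21 = 0.051996

0.051996


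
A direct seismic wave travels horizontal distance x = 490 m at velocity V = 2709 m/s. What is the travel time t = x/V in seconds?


t = x / V
= 490 / 2709
= 0.1809 s

0.1809


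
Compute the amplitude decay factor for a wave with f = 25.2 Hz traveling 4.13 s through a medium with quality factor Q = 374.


pi*f*t/Q = pi*25.2*4.13/374 = 0.874236
A/A0 = exp(-0.874236) = 0.41718

0.41718


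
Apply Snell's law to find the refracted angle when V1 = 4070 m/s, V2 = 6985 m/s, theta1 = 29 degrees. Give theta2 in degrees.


sin(theta1) = sin(29 deg) = 0.48481
sin(theta2) = V2/V1 * sin(theta1) = 6985/4070 * 0.48481 = 0.832038
theta2 = arcsin(0.832038) = 56.3087 degrees

56.3087


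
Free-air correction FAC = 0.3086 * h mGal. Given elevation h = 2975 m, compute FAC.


FAC = 0.3086 * h
= 0.3086 * 2975
= 918.085 mGal

918.085


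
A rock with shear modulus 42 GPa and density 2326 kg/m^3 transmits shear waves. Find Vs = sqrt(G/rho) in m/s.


Convert G to Pa: G = 42e9 Pa
Compute G/rho = 42e9 / 2326 = 18056749.785
Vs = sqrt(18056749.785) = 4249.32 m/s

4249.32


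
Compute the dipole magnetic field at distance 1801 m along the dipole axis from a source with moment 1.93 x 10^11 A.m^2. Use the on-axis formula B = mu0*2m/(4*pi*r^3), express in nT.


m = 1.93 x 10^11 = 193000000000 A.m^2
2m = 386000000000 A.m^2
r^3 = 1801^3 = 5841725401
B = (4pi*10^-7) * 386000000000 / (4*pi * 5841725401) * 1e9
= 485061.905714 / 73409286416.28 * 1e9
= 6607.6368 nT

6607.6368


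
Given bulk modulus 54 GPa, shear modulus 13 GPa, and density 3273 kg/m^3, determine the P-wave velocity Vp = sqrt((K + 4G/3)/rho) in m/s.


First compute the effective modulus:
K + 4G/3 = 54e9 + 4*13e9/3 = 71333333333.33 Pa
Then divide by density:
71333333333.33 / 3273 = 21794480.0896 Pa/(kg/m^3)
Take the square root:
Vp = sqrt(21794480.0896) = 4668.46 m/s

4668.46


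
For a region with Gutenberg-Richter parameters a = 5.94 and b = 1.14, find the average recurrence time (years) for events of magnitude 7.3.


log10(N) = 5.94 - 1.14*7.3 = -2.382
N = 10^-2.382 = 0.00415
T = 1/N = 1/0.00415 = 240.9905 years

240.9905


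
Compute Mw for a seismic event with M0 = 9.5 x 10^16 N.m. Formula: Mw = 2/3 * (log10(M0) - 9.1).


log10(M0) = log10(9.5 x 10^16) = 16.9777
Mw = 2/3 * (16.9777 - 9.1)
= 2/3 * 7.8777
= 5.25

5.25


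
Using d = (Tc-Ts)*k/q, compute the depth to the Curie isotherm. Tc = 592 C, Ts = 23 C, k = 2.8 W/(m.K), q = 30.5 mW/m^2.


T_Curie - T_surf = 592 - 23 = 569 C
Convert q to W/m^2: 30.5 mW/m^2 = 0.0305 W/m^2
d = 569 * 2.8 / 0.0305 = 52236.07 m

52236.07


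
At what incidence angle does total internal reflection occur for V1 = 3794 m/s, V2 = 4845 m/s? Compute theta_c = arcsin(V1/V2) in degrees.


V1/V2 = 3794/4845 = 0.783075
theta_c = arcsin(0.783075) = 51.543 degrees

51.543


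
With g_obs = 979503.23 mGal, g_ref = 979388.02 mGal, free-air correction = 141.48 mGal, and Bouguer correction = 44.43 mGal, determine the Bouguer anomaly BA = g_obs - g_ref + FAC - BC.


BA = g_obs - g_ref + FAC - BC
= 979503.23 - 979388.02 + 141.48 - 44.43
= 212.26 mGal

212.26


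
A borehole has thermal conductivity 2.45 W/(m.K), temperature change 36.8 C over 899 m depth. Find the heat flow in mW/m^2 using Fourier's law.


q = k * dT / dz * 1000
= 2.45 * 36.8 / 899 * 1000
= 0.100289 * 1000
= 100.2892 mW/m^2

100.2892


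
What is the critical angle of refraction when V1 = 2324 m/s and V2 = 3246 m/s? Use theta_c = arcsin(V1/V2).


V1/V2 = 2324/3246 = 0.715958
theta_c = arcsin(0.715958) = 45.7218 degrees

45.7218


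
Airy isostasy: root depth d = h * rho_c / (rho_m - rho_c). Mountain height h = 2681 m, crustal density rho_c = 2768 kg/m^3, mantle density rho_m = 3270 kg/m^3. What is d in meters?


rho_m - rho_c = 3270 - 2768 = 502
d = 2681 * 2768 / 502
= 7421008 / 502
= 14782.88 m

14782.88


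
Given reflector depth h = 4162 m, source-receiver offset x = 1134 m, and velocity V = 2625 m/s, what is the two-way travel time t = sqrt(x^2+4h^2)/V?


x^2 + 4h^2 = 1134^2 + 4*4162^2 = 1285956 + 69288976 = 70574932
sqrt(70574932) = 8400.8888
t = 8400.8888 / 2625 = 3.2003 s

3.2003


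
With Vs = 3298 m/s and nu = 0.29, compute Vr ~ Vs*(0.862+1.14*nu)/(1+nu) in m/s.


Numerator factor = 0.862 + 1.14*0.29 = 1.1926
Denominator = 1 + 0.29 = 1.29
Vr = 3298 * 1.1926 / 1.29 = 3048.99 m/s

3048.99


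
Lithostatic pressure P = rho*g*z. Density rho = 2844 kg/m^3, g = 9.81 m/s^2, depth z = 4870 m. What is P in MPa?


P = rho * g * z / 1e6
= 2844 * 9.81 * 4870 / 1e6
= 135871246.8 / 1e6
= 135.8712 MPa

135.8712


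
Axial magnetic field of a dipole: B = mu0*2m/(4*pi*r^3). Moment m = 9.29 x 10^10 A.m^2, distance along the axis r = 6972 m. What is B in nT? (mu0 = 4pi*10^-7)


m = 9.29 x 10^10 = 92900000000 A.m^2
2m = 185800000000 A.m^2
r^3 = 6972^3 = 338900442048
B = (4pi*10^-7) * 185800000000 / (4*pi * 338900442048) * 1e9
= 233483.166015 / 4258748556145.32 * 1e9
= 54.8244 nT

54.8244


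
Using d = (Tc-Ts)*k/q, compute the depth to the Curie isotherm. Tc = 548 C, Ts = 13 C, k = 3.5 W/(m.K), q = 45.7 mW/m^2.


T_Curie - T_surf = 548 - 13 = 535 C
Convert q to W/m^2: 45.7 mW/m^2 = 0.0457 W/m^2
d = 535 * 3.5 / 0.0457 = 40973.74 m

40973.74


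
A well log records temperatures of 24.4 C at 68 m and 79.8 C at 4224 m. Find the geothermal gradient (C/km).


dT = 79.8 - 24.4 = 55.4 C
dz = 4224 - 68 = 4156 m
gradient = dT/dz * 1000 = 55.4/4156 * 1000 = 13.3301 C/km

13.3301


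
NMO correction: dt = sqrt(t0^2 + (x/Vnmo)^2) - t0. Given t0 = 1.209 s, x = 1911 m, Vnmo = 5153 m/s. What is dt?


x/Vnmo = 1911/5153 = 0.370852
(x/Vnmo)^2 = 0.137531
t0^2 = 1.461681
sqrt(1.461681 + 0.137531) = 1.2646
dt = 1.2646 - 1.209 = 0.0556

0.0556


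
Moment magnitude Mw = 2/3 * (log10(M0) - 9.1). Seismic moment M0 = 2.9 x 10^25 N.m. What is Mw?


log10(M0) = log10(2.9 x 10^25) = 25.4624
Mw = 2/3 * (25.4624 - 9.1)
= 2/3 * 16.3624
= 10.91

10.91


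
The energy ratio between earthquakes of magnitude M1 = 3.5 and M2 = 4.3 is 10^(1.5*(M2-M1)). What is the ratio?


M2 - M1 = 4.3 - 3.5 = 0.8
1.5 * 0.8 = 1.2
ratio = 10^1.2 = 15.85

15.85


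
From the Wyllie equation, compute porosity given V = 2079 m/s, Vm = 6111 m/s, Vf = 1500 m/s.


1/V - 1/Vm = 1/2079 - 1/6111 = 0.00031736
1/Vf - 1/Vm = 1/1500 - 1/6111 = 0.00050303
phi = 0.00031736 / 0.00050303 = 0.6309

0.6309


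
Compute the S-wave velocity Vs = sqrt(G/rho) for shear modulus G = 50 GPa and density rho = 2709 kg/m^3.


Convert G to Pa: G = 50e9 Pa
Compute G/rho = 50e9 / 2709 = 18456995.2012
Vs = sqrt(18456995.2012) = 4296.16 m/s

4296.16


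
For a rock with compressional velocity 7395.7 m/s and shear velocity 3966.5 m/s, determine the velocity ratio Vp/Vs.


Vp/Vs = 7395.7 / 3966.5
= 1.8645

1.8645


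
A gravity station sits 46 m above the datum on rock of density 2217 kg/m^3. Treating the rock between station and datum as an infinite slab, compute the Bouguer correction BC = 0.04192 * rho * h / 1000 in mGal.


BC = 0.04192 * rho * h / 1000
= 0.04192 * 2217 * 46 / 1000
= 4.2751 mGal

4.2751


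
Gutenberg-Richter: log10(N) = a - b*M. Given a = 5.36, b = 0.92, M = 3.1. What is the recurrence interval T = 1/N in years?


log10(N) = 5.36 - 0.92*3.1 = 2.508
N = 10^2.508 = 322.106879
T = 1/N = 1/322.106879 = 0.0031 years

0.0031


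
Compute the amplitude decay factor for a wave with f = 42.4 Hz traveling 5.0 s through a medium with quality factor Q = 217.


pi*f*t/Q = pi*42.4*5.0/217 = 3.069206
A/A0 = exp(-3.069206) = 0.046458

0.046458


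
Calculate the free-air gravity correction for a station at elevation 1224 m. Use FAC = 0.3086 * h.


FAC = 0.3086 * h
= 0.3086 * 1224
= 377.7264 mGal

377.7264


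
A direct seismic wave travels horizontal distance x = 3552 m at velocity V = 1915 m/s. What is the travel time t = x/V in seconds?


t = x / V
= 3552 / 1915
= 1.8548 s

1.8548


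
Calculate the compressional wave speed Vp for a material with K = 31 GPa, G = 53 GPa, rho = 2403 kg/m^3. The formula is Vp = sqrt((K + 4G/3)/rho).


First compute the effective modulus:
K + 4G/3 = 31e9 + 4*53e9/3 = 101666666666.67 Pa
Then divide by density:
101666666666.67 / 2403 = 42308225.8288 Pa/(kg/m^3)
Take the square root:
Vp = sqrt(42308225.8288) = 6504.48 m/s

6504.48


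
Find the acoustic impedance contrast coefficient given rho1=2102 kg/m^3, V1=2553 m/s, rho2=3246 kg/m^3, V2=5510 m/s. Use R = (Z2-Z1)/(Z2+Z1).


Z1 = 2102 * 2553 = 5366406
Z2 = 3246 * 5510 = 17885460
R = (17885460 - 5366406) / (17885460 + 5366406) = 12519054 / 23251866 = 0.5384

0.5384


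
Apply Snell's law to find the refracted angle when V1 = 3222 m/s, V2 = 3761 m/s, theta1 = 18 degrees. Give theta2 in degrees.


sin(theta1) = sin(18 deg) = 0.309017
sin(theta2) = V2/V1 * sin(theta1) = 3761/3222 * 0.309017 = 0.360712
theta2 = arcsin(0.360712) = 21.1439 degrees

21.1439


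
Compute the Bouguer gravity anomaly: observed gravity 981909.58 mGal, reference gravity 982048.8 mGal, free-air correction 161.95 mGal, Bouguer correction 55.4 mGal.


BA = g_obs - g_ref + FAC - BC
= 981909.58 - 982048.8 + 161.95 - 55.4
= -32.67 mGal

-32.67


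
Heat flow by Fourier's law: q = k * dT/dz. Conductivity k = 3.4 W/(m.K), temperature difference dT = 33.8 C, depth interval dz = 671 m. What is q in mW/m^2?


q = k * dT / dz * 1000
= 3.4 * 33.8 / 671 * 1000
= 0.171267 * 1000
= 171.2668 mW/m^2

171.2668


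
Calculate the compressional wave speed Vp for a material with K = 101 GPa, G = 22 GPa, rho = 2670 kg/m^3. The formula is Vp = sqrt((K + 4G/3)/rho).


First compute the effective modulus:
K + 4G/3 = 101e9 + 4*22e9/3 = 130333333333.33 Pa
Then divide by density:
130333333333.33 / 2670 = 48813982.5218 Pa/(kg/m^3)
Take the square root:
Vp = sqrt(48813982.5218) = 6986.7 m/s

6986.7


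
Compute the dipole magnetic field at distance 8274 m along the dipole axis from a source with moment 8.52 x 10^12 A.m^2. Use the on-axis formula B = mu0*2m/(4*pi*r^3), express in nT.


m = 8.52 x 10^12 = 8520000000000 A.m^2
2m = 17040000000000 A.m^2
r^3 = 8274^3 = 566430394824
B = (4pi*10^-7) * 17040000000000 / (4*pi * 566430394824) * 1e9
= 21413095.526868 / 7117974268596.18 * 1e9
= 3008.3131 nT

3008.3131


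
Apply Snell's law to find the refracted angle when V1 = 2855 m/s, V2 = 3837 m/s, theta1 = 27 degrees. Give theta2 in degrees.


sin(theta1) = sin(27 deg) = 0.45399
sin(theta2) = V2/V1 * sin(theta1) = 3837/2855 * 0.45399 = 0.610144
theta2 = arcsin(0.610144) = 37.5999 degrees

37.5999


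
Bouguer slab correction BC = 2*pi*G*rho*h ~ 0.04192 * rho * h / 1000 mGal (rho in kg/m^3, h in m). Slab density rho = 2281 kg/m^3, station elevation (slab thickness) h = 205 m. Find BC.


BC = 0.04192 * rho * h / 1000
= 0.04192 * 2281 * 205 / 1000
= 19.602 mGal

19.602


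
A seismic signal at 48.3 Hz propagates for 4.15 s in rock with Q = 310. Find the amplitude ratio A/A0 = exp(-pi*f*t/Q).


pi*f*t/Q = pi*48.3*4.15/310 = 2.031344
A/A0 = exp(-2.031344) = 0.131159

0.131159


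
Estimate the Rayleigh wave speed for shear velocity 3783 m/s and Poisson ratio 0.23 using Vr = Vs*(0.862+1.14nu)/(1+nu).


Numerator factor = 0.862 + 1.14*0.23 = 1.1242
Denominator = 1 + 0.23 = 1.23
Vr = 3783 * 1.1242 / 1.23 = 3457.6 m/s

3457.6


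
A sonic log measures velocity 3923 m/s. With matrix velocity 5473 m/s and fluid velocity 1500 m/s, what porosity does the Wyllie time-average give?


1/V - 1/Vm = 1/3923 - 1/5473 = 7.219e-05
1/Vf - 1/Vm = 1/1500 - 1/5473 = 0.00048395
phi = 7.219e-05 / 0.00048395 = 0.1492

0.1492


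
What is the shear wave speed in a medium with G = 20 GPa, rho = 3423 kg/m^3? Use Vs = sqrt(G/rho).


Convert G to Pa: G = 20e9 Pa
Compute G/rho = 20e9 / 3423 = 5842827.9287
Vs = sqrt(5842827.9287) = 2417.19 m/s

2417.19


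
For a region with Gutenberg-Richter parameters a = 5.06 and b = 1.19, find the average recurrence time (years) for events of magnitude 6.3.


log10(N) = 5.06 - 1.19*6.3 = -2.437
N = 10^-2.437 = 0.003656
T = 1/N = 1/0.003656 = 273.5269 years

273.5269


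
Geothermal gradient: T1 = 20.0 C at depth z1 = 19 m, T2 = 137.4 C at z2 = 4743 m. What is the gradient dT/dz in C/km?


dT = 137.4 - 20.0 = 117.4 C
dz = 4743 - 19 = 4724 m
gradient = dT/dz * 1000 = 117.4/4724 * 1000 = 24.8518 C/km

24.8518


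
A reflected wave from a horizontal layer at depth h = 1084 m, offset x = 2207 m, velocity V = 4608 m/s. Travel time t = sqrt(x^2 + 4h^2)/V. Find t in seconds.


x^2 + 4h^2 = 2207^2 + 4*1084^2 = 4870849 + 4700224 = 9571073
sqrt(9571073) = 3093.7151
t = 3093.7151 / 4608 = 0.6714 s

0.6714


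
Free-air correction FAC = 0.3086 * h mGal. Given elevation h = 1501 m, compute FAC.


FAC = 0.3086 * h
= 0.3086 * 1501
= 463.2086 mGal

463.2086


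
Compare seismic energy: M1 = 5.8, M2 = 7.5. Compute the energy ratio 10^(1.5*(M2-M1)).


M2 - M1 = 7.5 - 5.8 = 1.7
1.5 * 1.7 = 2.55
ratio = 10^2.55 = 354.81

354.81


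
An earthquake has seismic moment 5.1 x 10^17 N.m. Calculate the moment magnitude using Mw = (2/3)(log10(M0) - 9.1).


log10(M0) = log10(5.1 x 10^17) = 17.7076
Mw = 2/3 * (17.7076 - 9.1)
= 2/3 * 8.6076
= 5.74

5.74


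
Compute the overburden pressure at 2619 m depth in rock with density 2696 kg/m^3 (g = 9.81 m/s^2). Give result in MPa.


P = rho * g * z / 1e6
= 2696 * 9.81 * 2619 / 1e6
= 69266683.44 / 1e6
= 69.2667 MPa

69.2667


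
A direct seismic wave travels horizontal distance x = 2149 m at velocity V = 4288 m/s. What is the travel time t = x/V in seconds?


t = x / V
= 2149 / 4288
= 0.5012 s

0.5012


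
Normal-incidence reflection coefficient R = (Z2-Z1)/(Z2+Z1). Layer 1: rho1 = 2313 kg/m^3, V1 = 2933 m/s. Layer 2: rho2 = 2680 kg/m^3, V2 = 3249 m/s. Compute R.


Z1 = 2313 * 2933 = 6784029
Z2 = 2680 * 3249 = 8707320
R = (8707320 - 6784029) / (8707320 + 6784029) = 1923291 / 15491349 = 0.1242

0.1242


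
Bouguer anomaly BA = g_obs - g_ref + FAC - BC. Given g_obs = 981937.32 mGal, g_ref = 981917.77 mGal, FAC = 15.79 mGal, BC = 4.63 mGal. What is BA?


BA = g_obs - g_ref + FAC - BC
= 981937.32 - 981917.77 + 15.79 - 4.63
= 30.71 mGal

30.71


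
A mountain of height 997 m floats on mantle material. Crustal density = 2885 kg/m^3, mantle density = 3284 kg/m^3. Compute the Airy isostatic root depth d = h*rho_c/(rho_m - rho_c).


rho_m - rho_c = 3284 - 2885 = 399
d = 997 * 2885 / 399
= 2876345 / 399
= 7208.88 m

7208.88


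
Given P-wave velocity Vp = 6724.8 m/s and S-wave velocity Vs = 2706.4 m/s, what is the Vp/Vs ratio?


Vp/Vs = 6724.8 / 2706.4
= 2.4848

2.4848


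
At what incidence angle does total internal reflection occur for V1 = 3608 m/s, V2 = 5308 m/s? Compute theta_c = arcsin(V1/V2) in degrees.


V1/V2 = 3608/5308 = 0.679729
theta_c = arcsin(0.679729) = 42.8224 degrees

42.8224


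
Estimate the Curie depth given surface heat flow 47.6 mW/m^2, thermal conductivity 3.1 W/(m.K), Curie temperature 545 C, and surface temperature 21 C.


T_Curie - T_surf = 545 - 21 = 524 C
Convert q to W/m^2: 47.6 mW/m^2 = 0.0476 W/m^2
d = 524 * 3.1 / 0.0476 = 34126.05 m

34126.05


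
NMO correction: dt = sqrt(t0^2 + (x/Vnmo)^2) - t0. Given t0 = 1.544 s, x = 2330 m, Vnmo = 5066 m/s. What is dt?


x/Vnmo = 2330/5066 = 0.459929
(x/Vnmo)^2 = 0.211535
t0^2 = 2.383936
sqrt(2.383936 + 0.211535) = 1.611046
dt = 1.611046 - 1.544 = 0.067046

0.067046


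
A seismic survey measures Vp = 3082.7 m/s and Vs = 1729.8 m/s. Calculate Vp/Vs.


Vp/Vs = 3082.7 / 1729.8
= 1.7821

1.7821


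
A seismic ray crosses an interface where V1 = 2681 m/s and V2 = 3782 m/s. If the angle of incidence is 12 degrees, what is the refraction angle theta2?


sin(theta1) = sin(12 deg) = 0.207912
sin(theta2) = V2/V1 * sin(theta1) = 3782/2681 * 0.207912 = 0.293294
theta2 = arcsin(0.293294) = 17.0553 degrees

17.0553


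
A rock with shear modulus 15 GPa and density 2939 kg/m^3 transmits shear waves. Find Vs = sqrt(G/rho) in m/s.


Convert G to Pa: G = 15e9 Pa
Compute G/rho = 15e9 / 2939 = 5103776.7948
Vs = sqrt(5103776.7948) = 2259.15 m/s

2259.15
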